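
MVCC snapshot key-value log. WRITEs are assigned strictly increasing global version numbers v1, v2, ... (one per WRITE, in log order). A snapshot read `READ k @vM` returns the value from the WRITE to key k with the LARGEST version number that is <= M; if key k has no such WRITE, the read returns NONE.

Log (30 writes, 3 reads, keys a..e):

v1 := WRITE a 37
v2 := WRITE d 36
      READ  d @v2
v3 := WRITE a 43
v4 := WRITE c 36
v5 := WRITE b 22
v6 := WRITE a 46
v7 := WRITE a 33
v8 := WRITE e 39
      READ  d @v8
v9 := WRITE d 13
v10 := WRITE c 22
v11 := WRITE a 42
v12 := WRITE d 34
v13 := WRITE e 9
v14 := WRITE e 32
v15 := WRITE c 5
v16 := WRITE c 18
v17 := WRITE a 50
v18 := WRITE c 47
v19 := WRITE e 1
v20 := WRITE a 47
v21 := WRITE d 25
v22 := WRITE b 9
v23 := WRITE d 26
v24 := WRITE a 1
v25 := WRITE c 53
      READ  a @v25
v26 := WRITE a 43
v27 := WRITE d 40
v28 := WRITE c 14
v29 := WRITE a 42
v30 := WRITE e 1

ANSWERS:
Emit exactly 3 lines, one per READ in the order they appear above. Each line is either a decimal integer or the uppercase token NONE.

Answer: 36
36
1

Derivation:
v1: WRITE a=37  (a history now [(1, 37)])
v2: WRITE d=36  (d history now [(2, 36)])
READ d @v2: history=[(2, 36)] -> pick v2 -> 36
v3: WRITE a=43  (a history now [(1, 37), (3, 43)])
v4: WRITE c=36  (c history now [(4, 36)])
v5: WRITE b=22  (b history now [(5, 22)])
v6: WRITE a=46  (a history now [(1, 37), (3, 43), (6, 46)])
v7: WRITE a=33  (a history now [(1, 37), (3, 43), (6, 46), (7, 33)])
v8: WRITE e=39  (e history now [(8, 39)])
READ d @v8: history=[(2, 36)] -> pick v2 -> 36
v9: WRITE d=13  (d history now [(2, 36), (9, 13)])
v10: WRITE c=22  (c history now [(4, 36), (10, 22)])
v11: WRITE a=42  (a history now [(1, 37), (3, 43), (6, 46), (7, 33), (11, 42)])
v12: WRITE d=34  (d history now [(2, 36), (9, 13), (12, 34)])
v13: WRITE e=9  (e history now [(8, 39), (13, 9)])
v14: WRITE e=32  (e history now [(8, 39), (13, 9), (14, 32)])
v15: WRITE c=5  (c history now [(4, 36), (10, 22), (15, 5)])
v16: WRITE c=18  (c history now [(4, 36), (10, 22), (15, 5), (16, 18)])
v17: WRITE a=50  (a history now [(1, 37), (3, 43), (6, 46), (7, 33), (11, 42), (17, 50)])
v18: WRITE c=47  (c history now [(4, 36), (10, 22), (15, 5), (16, 18), (18, 47)])
v19: WRITE e=1  (e history now [(8, 39), (13, 9), (14, 32), (19, 1)])
v20: WRITE a=47  (a history now [(1, 37), (3, 43), (6, 46), (7, 33), (11, 42), (17, 50), (20, 47)])
v21: WRITE d=25  (d history now [(2, 36), (9, 13), (12, 34), (21, 25)])
v22: WRITE b=9  (b history now [(5, 22), (22, 9)])
v23: WRITE d=26  (d history now [(2, 36), (9, 13), (12, 34), (21, 25), (23, 26)])
v24: WRITE a=1  (a history now [(1, 37), (3, 43), (6, 46), (7, 33), (11, 42), (17, 50), (20, 47), (24, 1)])
v25: WRITE c=53  (c history now [(4, 36), (10, 22), (15, 5), (16, 18), (18, 47), (25, 53)])
READ a @v25: history=[(1, 37), (3, 43), (6, 46), (7, 33), (11, 42), (17, 50), (20, 47), (24, 1)] -> pick v24 -> 1
v26: WRITE a=43  (a history now [(1, 37), (3, 43), (6, 46), (7, 33), (11, 42), (17, 50), (20, 47), (24, 1), (26, 43)])
v27: WRITE d=40  (d history now [(2, 36), (9, 13), (12, 34), (21, 25), (23, 26), (27, 40)])
v28: WRITE c=14  (c history now [(4, 36), (10, 22), (15, 5), (16, 18), (18, 47), (25, 53), (28, 14)])
v29: WRITE a=42  (a history now [(1, 37), (3, 43), (6, 46), (7, 33), (11, 42), (17, 50), (20, 47), (24, 1), (26, 43), (29, 42)])
v30: WRITE e=1  (e history now [(8, 39), (13, 9), (14, 32), (19, 1), (30, 1)])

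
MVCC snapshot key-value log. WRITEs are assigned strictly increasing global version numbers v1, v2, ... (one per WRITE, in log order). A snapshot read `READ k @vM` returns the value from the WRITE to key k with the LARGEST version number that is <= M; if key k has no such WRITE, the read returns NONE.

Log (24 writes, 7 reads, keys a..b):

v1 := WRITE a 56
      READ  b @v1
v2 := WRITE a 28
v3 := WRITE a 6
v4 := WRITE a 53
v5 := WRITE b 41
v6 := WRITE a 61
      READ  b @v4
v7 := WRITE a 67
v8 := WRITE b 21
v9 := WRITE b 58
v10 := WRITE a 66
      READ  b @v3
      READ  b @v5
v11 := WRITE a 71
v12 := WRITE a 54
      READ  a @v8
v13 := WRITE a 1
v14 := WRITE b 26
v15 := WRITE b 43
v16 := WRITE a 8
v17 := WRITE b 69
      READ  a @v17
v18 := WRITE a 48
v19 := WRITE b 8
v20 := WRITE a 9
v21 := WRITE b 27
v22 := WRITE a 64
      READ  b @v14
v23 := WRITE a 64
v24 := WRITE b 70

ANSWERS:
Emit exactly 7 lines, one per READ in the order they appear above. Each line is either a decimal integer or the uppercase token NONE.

v1: WRITE a=56  (a history now [(1, 56)])
READ b @v1: history=[] -> no version <= 1 -> NONE
v2: WRITE a=28  (a history now [(1, 56), (2, 28)])
v3: WRITE a=6  (a history now [(1, 56), (2, 28), (3, 6)])
v4: WRITE a=53  (a history now [(1, 56), (2, 28), (3, 6), (4, 53)])
v5: WRITE b=41  (b history now [(5, 41)])
v6: WRITE a=61  (a history now [(1, 56), (2, 28), (3, 6), (4, 53), (6, 61)])
READ b @v4: history=[(5, 41)] -> no version <= 4 -> NONE
v7: WRITE a=67  (a history now [(1, 56), (2, 28), (3, 6), (4, 53), (6, 61), (7, 67)])
v8: WRITE b=21  (b history now [(5, 41), (8, 21)])
v9: WRITE b=58  (b history now [(5, 41), (8, 21), (9, 58)])
v10: WRITE a=66  (a history now [(1, 56), (2, 28), (3, 6), (4, 53), (6, 61), (7, 67), (10, 66)])
READ b @v3: history=[(5, 41), (8, 21), (9, 58)] -> no version <= 3 -> NONE
READ b @v5: history=[(5, 41), (8, 21), (9, 58)] -> pick v5 -> 41
v11: WRITE a=71  (a history now [(1, 56), (2, 28), (3, 6), (4, 53), (6, 61), (7, 67), (10, 66), (11, 71)])
v12: WRITE a=54  (a history now [(1, 56), (2, 28), (3, 6), (4, 53), (6, 61), (7, 67), (10, 66), (11, 71), (12, 54)])
READ a @v8: history=[(1, 56), (2, 28), (3, 6), (4, 53), (6, 61), (7, 67), (10, 66), (11, 71), (12, 54)] -> pick v7 -> 67
v13: WRITE a=1  (a history now [(1, 56), (2, 28), (3, 6), (4, 53), (6, 61), (7, 67), (10, 66), (11, 71), (12, 54), (13, 1)])
v14: WRITE b=26  (b history now [(5, 41), (8, 21), (9, 58), (14, 26)])
v15: WRITE b=43  (b history now [(5, 41), (8, 21), (9, 58), (14, 26), (15, 43)])
v16: WRITE a=8  (a history now [(1, 56), (2, 28), (3, 6), (4, 53), (6, 61), (7, 67), (10, 66), (11, 71), (12, 54), (13, 1), (16, 8)])
v17: WRITE b=69  (b history now [(5, 41), (8, 21), (9, 58), (14, 26), (15, 43), (17, 69)])
READ a @v17: history=[(1, 56), (2, 28), (3, 6), (4, 53), (6, 61), (7, 67), (10, 66), (11, 71), (12, 54), (13, 1), (16, 8)] -> pick v16 -> 8
v18: WRITE a=48  (a history now [(1, 56), (2, 28), (3, 6), (4, 53), (6, 61), (7, 67), (10, 66), (11, 71), (12, 54), (13, 1), (16, 8), (18, 48)])
v19: WRITE b=8  (b history now [(5, 41), (8, 21), (9, 58), (14, 26), (15, 43), (17, 69), (19, 8)])
v20: WRITE a=9  (a history now [(1, 56), (2, 28), (3, 6), (4, 53), (6, 61), (7, 67), (10, 66), (11, 71), (12, 54), (13, 1), (16, 8), (18, 48), (20, 9)])
v21: WRITE b=27  (b history now [(5, 41), (8, 21), (9, 58), (14, 26), (15, 43), (17, 69), (19, 8), (21, 27)])
v22: WRITE a=64  (a history now [(1, 56), (2, 28), (3, 6), (4, 53), (6, 61), (7, 67), (10, 66), (11, 71), (12, 54), (13, 1), (16, 8), (18, 48), (20, 9), (22, 64)])
READ b @v14: history=[(5, 41), (8, 21), (9, 58), (14, 26), (15, 43), (17, 69), (19, 8), (21, 27)] -> pick v14 -> 26
v23: WRITE a=64  (a history now [(1, 56), (2, 28), (3, 6), (4, 53), (6, 61), (7, 67), (10, 66), (11, 71), (12, 54), (13, 1), (16, 8), (18, 48), (20, 9), (22, 64), (23, 64)])
v24: WRITE b=70  (b history now [(5, 41), (8, 21), (9, 58), (14, 26), (15, 43), (17, 69), (19, 8), (21, 27), (24, 70)])

Answer: NONE
NONE
NONE
41
67
8
26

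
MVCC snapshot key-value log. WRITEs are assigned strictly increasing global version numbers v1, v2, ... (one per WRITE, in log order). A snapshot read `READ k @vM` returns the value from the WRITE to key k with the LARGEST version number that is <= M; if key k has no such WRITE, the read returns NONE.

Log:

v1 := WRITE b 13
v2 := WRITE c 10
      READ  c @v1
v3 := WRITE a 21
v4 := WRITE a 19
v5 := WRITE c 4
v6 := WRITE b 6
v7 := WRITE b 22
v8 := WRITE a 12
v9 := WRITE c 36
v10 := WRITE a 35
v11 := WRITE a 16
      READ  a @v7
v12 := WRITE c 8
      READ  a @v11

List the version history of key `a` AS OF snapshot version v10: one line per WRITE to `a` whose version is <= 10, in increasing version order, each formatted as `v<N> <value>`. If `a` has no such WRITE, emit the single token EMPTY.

Scan writes for key=a with version <= 10:
  v1 WRITE b 13 -> skip
  v2 WRITE c 10 -> skip
  v3 WRITE a 21 -> keep
  v4 WRITE a 19 -> keep
  v5 WRITE c 4 -> skip
  v6 WRITE b 6 -> skip
  v7 WRITE b 22 -> skip
  v8 WRITE a 12 -> keep
  v9 WRITE c 36 -> skip
  v10 WRITE a 35 -> keep
  v11 WRITE a 16 -> drop (> snap)
  v12 WRITE c 8 -> skip
Collected: [(3, 21), (4, 19), (8, 12), (10, 35)]

Answer: v3 21
v4 19
v8 12
v10 35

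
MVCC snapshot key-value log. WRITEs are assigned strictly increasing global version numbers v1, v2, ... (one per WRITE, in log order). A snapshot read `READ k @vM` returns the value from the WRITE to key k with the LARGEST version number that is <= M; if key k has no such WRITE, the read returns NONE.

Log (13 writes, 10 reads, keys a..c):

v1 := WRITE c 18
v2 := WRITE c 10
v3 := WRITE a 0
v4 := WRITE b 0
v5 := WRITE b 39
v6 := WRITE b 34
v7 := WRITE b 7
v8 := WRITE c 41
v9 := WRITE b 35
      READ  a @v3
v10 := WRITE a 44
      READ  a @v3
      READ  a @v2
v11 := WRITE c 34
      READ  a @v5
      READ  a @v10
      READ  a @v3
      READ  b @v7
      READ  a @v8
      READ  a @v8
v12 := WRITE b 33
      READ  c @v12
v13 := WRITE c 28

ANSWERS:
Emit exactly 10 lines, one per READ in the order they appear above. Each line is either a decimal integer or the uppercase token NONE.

Answer: 0
0
NONE
0
44
0
7
0
0
34

Derivation:
v1: WRITE c=18  (c history now [(1, 18)])
v2: WRITE c=10  (c history now [(1, 18), (2, 10)])
v3: WRITE a=0  (a history now [(3, 0)])
v4: WRITE b=0  (b history now [(4, 0)])
v5: WRITE b=39  (b history now [(4, 0), (5, 39)])
v6: WRITE b=34  (b history now [(4, 0), (5, 39), (6, 34)])
v7: WRITE b=7  (b history now [(4, 0), (5, 39), (6, 34), (7, 7)])
v8: WRITE c=41  (c history now [(1, 18), (2, 10), (8, 41)])
v9: WRITE b=35  (b history now [(4, 0), (5, 39), (6, 34), (7, 7), (9, 35)])
READ a @v3: history=[(3, 0)] -> pick v3 -> 0
v10: WRITE a=44  (a history now [(3, 0), (10, 44)])
READ a @v3: history=[(3, 0), (10, 44)] -> pick v3 -> 0
READ a @v2: history=[(3, 0), (10, 44)] -> no version <= 2 -> NONE
v11: WRITE c=34  (c history now [(1, 18), (2, 10), (8, 41), (11, 34)])
READ a @v5: history=[(3, 0), (10, 44)] -> pick v3 -> 0
READ a @v10: history=[(3, 0), (10, 44)] -> pick v10 -> 44
READ a @v3: history=[(3, 0), (10, 44)] -> pick v3 -> 0
READ b @v7: history=[(4, 0), (5, 39), (6, 34), (7, 7), (9, 35)] -> pick v7 -> 7
READ a @v8: history=[(3, 0), (10, 44)] -> pick v3 -> 0
READ a @v8: history=[(3, 0), (10, 44)] -> pick v3 -> 0
v12: WRITE b=33  (b history now [(4, 0), (5, 39), (6, 34), (7, 7), (9, 35), (12, 33)])
READ c @v12: history=[(1, 18), (2, 10), (8, 41), (11, 34)] -> pick v11 -> 34
v13: WRITE c=28  (c history now [(1, 18), (2, 10), (8, 41), (11, 34), (13, 28)])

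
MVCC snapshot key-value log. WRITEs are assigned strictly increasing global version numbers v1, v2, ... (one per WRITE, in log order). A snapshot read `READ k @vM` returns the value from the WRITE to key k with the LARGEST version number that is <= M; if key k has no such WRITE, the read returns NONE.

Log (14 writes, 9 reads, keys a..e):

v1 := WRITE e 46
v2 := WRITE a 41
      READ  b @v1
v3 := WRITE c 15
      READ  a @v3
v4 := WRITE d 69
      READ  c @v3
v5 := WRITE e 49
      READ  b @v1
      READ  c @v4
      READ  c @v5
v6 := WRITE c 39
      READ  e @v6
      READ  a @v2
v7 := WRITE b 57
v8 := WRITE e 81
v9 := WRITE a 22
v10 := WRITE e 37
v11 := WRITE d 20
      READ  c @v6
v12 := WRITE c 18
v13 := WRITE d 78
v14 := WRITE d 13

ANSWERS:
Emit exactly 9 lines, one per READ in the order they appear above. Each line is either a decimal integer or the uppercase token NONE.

v1: WRITE e=46  (e history now [(1, 46)])
v2: WRITE a=41  (a history now [(2, 41)])
READ b @v1: history=[] -> no version <= 1 -> NONE
v3: WRITE c=15  (c history now [(3, 15)])
READ a @v3: history=[(2, 41)] -> pick v2 -> 41
v4: WRITE d=69  (d history now [(4, 69)])
READ c @v3: history=[(3, 15)] -> pick v3 -> 15
v5: WRITE e=49  (e history now [(1, 46), (5, 49)])
READ b @v1: history=[] -> no version <= 1 -> NONE
READ c @v4: history=[(3, 15)] -> pick v3 -> 15
READ c @v5: history=[(3, 15)] -> pick v3 -> 15
v6: WRITE c=39  (c history now [(3, 15), (6, 39)])
READ e @v6: history=[(1, 46), (5, 49)] -> pick v5 -> 49
READ a @v2: history=[(2, 41)] -> pick v2 -> 41
v7: WRITE b=57  (b history now [(7, 57)])
v8: WRITE e=81  (e history now [(1, 46), (5, 49), (8, 81)])
v9: WRITE a=22  (a history now [(2, 41), (9, 22)])
v10: WRITE e=37  (e history now [(1, 46), (5, 49), (8, 81), (10, 37)])
v11: WRITE d=20  (d history now [(4, 69), (11, 20)])
READ c @v6: history=[(3, 15), (6, 39)] -> pick v6 -> 39
v12: WRITE c=18  (c history now [(3, 15), (6, 39), (12, 18)])
v13: WRITE d=78  (d history now [(4, 69), (11, 20), (13, 78)])
v14: WRITE d=13  (d history now [(4, 69), (11, 20), (13, 78), (14, 13)])

Answer: NONE
41
15
NONE
15
15
49
41
39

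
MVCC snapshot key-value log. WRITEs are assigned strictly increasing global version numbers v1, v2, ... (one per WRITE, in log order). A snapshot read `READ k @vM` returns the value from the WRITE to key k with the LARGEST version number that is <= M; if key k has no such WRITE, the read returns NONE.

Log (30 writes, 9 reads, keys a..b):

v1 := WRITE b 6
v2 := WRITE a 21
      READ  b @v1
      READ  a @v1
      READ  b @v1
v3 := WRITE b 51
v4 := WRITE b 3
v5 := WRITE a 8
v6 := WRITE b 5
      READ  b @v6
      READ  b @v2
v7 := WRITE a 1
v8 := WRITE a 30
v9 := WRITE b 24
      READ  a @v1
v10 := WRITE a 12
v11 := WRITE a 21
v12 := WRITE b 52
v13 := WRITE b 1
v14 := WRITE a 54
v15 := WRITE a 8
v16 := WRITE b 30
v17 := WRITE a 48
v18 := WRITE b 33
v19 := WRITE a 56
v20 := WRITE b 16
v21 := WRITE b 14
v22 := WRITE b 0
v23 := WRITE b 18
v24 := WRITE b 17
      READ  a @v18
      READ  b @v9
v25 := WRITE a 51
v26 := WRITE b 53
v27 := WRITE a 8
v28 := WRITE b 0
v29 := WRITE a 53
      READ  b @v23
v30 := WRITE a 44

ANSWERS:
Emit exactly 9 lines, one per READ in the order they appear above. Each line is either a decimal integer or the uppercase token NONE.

Answer: 6
NONE
6
5
6
NONE
48
24
18

Derivation:
v1: WRITE b=6  (b history now [(1, 6)])
v2: WRITE a=21  (a history now [(2, 21)])
READ b @v1: history=[(1, 6)] -> pick v1 -> 6
READ a @v1: history=[(2, 21)] -> no version <= 1 -> NONE
READ b @v1: history=[(1, 6)] -> pick v1 -> 6
v3: WRITE b=51  (b history now [(1, 6), (3, 51)])
v4: WRITE b=3  (b history now [(1, 6), (3, 51), (4, 3)])
v5: WRITE a=8  (a history now [(2, 21), (5, 8)])
v6: WRITE b=5  (b history now [(1, 6), (3, 51), (4, 3), (6, 5)])
READ b @v6: history=[(1, 6), (3, 51), (4, 3), (6, 5)] -> pick v6 -> 5
READ b @v2: history=[(1, 6), (3, 51), (4, 3), (6, 5)] -> pick v1 -> 6
v7: WRITE a=1  (a history now [(2, 21), (5, 8), (7, 1)])
v8: WRITE a=30  (a history now [(2, 21), (5, 8), (7, 1), (8, 30)])
v9: WRITE b=24  (b history now [(1, 6), (3, 51), (4, 3), (6, 5), (9, 24)])
READ a @v1: history=[(2, 21), (5, 8), (7, 1), (8, 30)] -> no version <= 1 -> NONE
v10: WRITE a=12  (a history now [(2, 21), (5, 8), (7, 1), (8, 30), (10, 12)])
v11: WRITE a=21  (a history now [(2, 21), (5, 8), (7, 1), (8, 30), (10, 12), (11, 21)])
v12: WRITE b=52  (b history now [(1, 6), (3, 51), (4, 3), (6, 5), (9, 24), (12, 52)])
v13: WRITE b=1  (b history now [(1, 6), (3, 51), (4, 3), (6, 5), (9, 24), (12, 52), (13, 1)])
v14: WRITE a=54  (a history now [(2, 21), (5, 8), (7, 1), (8, 30), (10, 12), (11, 21), (14, 54)])
v15: WRITE a=8  (a history now [(2, 21), (5, 8), (7, 1), (8, 30), (10, 12), (11, 21), (14, 54), (15, 8)])
v16: WRITE b=30  (b history now [(1, 6), (3, 51), (4, 3), (6, 5), (9, 24), (12, 52), (13, 1), (16, 30)])
v17: WRITE a=48  (a history now [(2, 21), (5, 8), (7, 1), (8, 30), (10, 12), (11, 21), (14, 54), (15, 8), (17, 48)])
v18: WRITE b=33  (b history now [(1, 6), (3, 51), (4, 3), (6, 5), (9, 24), (12, 52), (13, 1), (16, 30), (18, 33)])
v19: WRITE a=56  (a history now [(2, 21), (5, 8), (7, 1), (8, 30), (10, 12), (11, 21), (14, 54), (15, 8), (17, 48), (19, 56)])
v20: WRITE b=16  (b history now [(1, 6), (3, 51), (4, 3), (6, 5), (9, 24), (12, 52), (13, 1), (16, 30), (18, 33), (20, 16)])
v21: WRITE b=14  (b history now [(1, 6), (3, 51), (4, 3), (6, 5), (9, 24), (12, 52), (13, 1), (16, 30), (18, 33), (20, 16), (21, 14)])
v22: WRITE b=0  (b history now [(1, 6), (3, 51), (4, 3), (6, 5), (9, 24), (12, 52), (13, 1), (16, 30), (18, 33), (20, 16), (21, 14), (22, 0)])
v23: WRITE b=18  (b history now [(1, 6), (3, 51), (4, 3), (6, 5), (9, 24), (12, 52), (13, 1), (16, 30), (18, 33), (20, 16), (21, 14), (22, 0), (23, 18)])
v24: WRITE b=17  (b history now [(1, 6), (3, 51), (4, 3), (6, 5), (9, 24), (12, 52), (13, 1), (16, 30), (18, 33), (20, 16), (21, 14), (22, 0), (23, 18), (24, 17)])
READ a @v18: history=[(2, 21), (5, 8), (7, 1), (8, 30), (10, 12), (11, 21), (14, 54), (15, 8), (17, 48), (19, 56)] -> pick v17 -> 48
READ b @v9: history=[(1, 6), (3, 51), (4, 3), (6, 5), (9, 24), (12, 52), (13, 1), (16, 30), (18, 33), (20, 16), (21, 14), (22, 0), (23, 18), (24, 17)] -> pick v9 -> 24
v25: WRITE a=51  (a history now [(2, 21), (5, 8), (7, 1), (8, 30), (10, 12), (11, 21), (14, 54), (15, 8), (17, 48), (19, 56), (25, 51)])
v26: WRITE b=53  (b history now [(1, 6), (3, 51), (4, 3), (6, 5), (9, 24), (12, 52), (13, 1), (16, 30), (18, 33), (20, 16), (21, 14), (22, 0), (23, 18), (24, 17), (26, 53)])
v27: WRITE a=8  (a history now [(2, 21), (5, 8), (7, 1), (8, 30), (10, 12), (11, 21), (14, 54), (15, 8), (17, 48), (19, 56), (25, 51), (27, 8)])
v28: WRITE b=0  (b history now [(1, 6), (3, 51), (4, 3), (6, 5), (9, 24), (12, 52), (13, 1), (16, 30), (18, 33), (20, 16), (21, 14), (22, 0), (23, 18), (24, 17), (26, 53), (28, 0)])
v29: WRITE a=53  (a history now [(2, 21), (5, 8), (7, 1), (8, 30), (10, 12), (11, 21), (14, 54), (15, 8), (17, 48), (19, 56), (25, 51), (27, 8), (29, 53)])
READ b @v23: history=[(1, 6), (3, 51), (4, 3), (6, 5), (9, 24), (12, 52), (13, 1), (16, 30), (18, 33), (20, 16), (21, 14), (22, 0), (23, 18), (24, 17), (26, 53), (28, 0)] -> pick v23 -> 18
v30: WRITE a=44  (a history now [(2, 21), (5, 8), (7, 1), (8, 30), (10, 12), (11, 21), (14, 54), (15, 8), (17, 48), (19, 56), (25, 51), (27, 8), (29, 53), (30, 44)])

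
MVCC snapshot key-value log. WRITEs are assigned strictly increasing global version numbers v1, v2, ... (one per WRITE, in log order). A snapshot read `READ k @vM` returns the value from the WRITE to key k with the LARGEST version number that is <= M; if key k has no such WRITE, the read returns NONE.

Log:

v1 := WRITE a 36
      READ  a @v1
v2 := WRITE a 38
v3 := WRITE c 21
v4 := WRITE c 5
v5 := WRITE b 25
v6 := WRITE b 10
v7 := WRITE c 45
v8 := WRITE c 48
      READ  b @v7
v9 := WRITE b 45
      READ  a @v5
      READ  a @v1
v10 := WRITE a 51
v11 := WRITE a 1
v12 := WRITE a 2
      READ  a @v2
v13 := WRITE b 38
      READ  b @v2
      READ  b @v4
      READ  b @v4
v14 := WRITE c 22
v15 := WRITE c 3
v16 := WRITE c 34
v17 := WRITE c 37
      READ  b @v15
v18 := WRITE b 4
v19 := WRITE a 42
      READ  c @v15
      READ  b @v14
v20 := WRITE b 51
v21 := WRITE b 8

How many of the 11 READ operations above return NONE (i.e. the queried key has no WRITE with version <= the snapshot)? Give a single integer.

v1: WRITE a=36  (a history now [(1, 36)])
READ a @v1: history=[(1, 36)] -> pick v1 -> 36
v2: WRITE a=38  (a history now [(1, 36), (2, 38)])
v3: WRITE c=21  (c history now [(3, 21)])
v4: WRITE c=5  (c history now [(3, 21), (4, 5)])
v5: WRITE b=25  (b history now [(5, 25)])
v6: WRITE b=10  (b history now [(5, 25), (6, 10)])
v7: WRITE c=45  (c history now [(3, 21), (4, 5), (7, 45)])
v8: WRITE c=48  (c history now [(3, 21), (4, 5), (7, 45), (8, 48)])
READ b @v7: history=[(5, 25), (6, 10)] -> pick v6 -> 10
v9: WRITE b=45  (b history now [(5, 25), (6, 10), (9, 45)])
READ a @v5: history=[(1, 36), (2, 38)] -> pick v2 -> 38
READ a @v1: history=[(1, 36), (2, 38)] -> pick v1 -> 36
v10: WRITE a=51  (a history now [(1, 36), (2, 38), (10, 51)])
v11: WRITE a=1  (a history now [(1, 36), (2, 38), (10, 51), (11, 1)])
v12: WRITE a=2  (a history now [(1, 36), (2, 38), (10, 51), (11, 1), (12, 2)])
READ a @v2: history=[(1, 36), (2, 38), (10, 51), (11, 1), (12, 2)] -> pick v2 -> 38
v13: WRITE b=38  (b history now [(5, 25), (6, 10), (9, 45), (13, 38)])
READ b @v2: history=[(5, 25), (6, 10), (9, 45), (13, 38)] -> no version <= 2 -> NONE
READ b @v4: history=[(5, 25), (6, 10), (9, 45), (13, 38)] -> no version <= 4 -> NONE
READ b @v4: history=[(5, 25), (6, 10), (9, 45), (13, 38)] -> no version <= 4 -> NONE
v14: WRITE c=22  (c history now [(3, 21), (4, 5), (7, 45), (8, 48), (14, 22)])
v15: WRITE c=3  (c history now [(3, 21), (4, 5), (7, 45), (8, 48), (14, 22), (15, 3)])
v16: WRITE c=34  (c history now [(3, 21), (4, 5), (7, 45), (8, 48), (14, 22), (15, 3), (16, 34)])
v17: WRITE c=37  (c history now [(3, 21), (4, 5), (7, 45), (8, 48), (14, 22), (15, 3), (16, 34), (17, 37)])
READ b @v15: history=[(5, 25), (6, 10), (9, 45), (13, 38)] -> pick v13 -> 38
v18: WRITE b=4  (b history now [(5, 25), (6, 10), (9, 45), (13, 38), (18, 4)])
v19: WRITE a=42  (a history now [(1, 36), (2, 38), (10, 51), (11, 1), (12, 2), (19, 42)])
READ c @v15: history=[(3, 21), (4, 5), (7, 45), (8, 48), (14, 22), (15, 3), (16, 34), (17, 37)] -> pick v15 -> 3
READ b @v14: history=[(5, 25), (6, 10), (9, 45), (13, 38), (18, 4)] -> pick v13 -> 38
v20: WRITE b=51  (b history now [(5, 25), (6, 10), (9, 45), (13, 38), (18, 4), (20, 51)])
v21: WRITE b=8  (b history now [(5, 25), (6, 10), (9, 45), (13, 38), (18, 4), (20, 51), (21, 8)])
Read results in order: ['36', '10', '38', '36', '38', 'NONE', 'NONE', 'NONE', '38', '3', '38']
NONE count = 3

Answer: 3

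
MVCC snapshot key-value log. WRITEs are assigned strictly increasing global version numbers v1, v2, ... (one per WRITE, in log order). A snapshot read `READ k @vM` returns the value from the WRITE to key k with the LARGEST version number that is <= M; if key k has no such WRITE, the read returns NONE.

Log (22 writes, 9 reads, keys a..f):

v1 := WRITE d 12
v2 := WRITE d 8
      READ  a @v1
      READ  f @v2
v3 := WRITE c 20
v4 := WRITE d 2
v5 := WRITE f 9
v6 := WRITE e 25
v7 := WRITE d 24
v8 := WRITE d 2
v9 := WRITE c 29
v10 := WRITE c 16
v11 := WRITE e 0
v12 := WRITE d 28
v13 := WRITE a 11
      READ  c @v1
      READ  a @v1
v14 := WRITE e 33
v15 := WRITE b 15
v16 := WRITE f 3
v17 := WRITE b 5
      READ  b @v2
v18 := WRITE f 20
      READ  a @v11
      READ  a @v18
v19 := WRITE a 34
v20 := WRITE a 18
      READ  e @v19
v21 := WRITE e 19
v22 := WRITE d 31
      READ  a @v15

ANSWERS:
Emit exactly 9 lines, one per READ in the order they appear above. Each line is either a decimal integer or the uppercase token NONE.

Answer: NONE
NONE
NONE
NONE
NONE
NONE
11
33
11

Derivation:
v1: WRITE d=12  (d history now [(1, 12)])
v2: WRITE d=8  (d history now [(1, 12), (2, 8)])
READ a @v1: history=[] -> no version <= 1 -> NONE
READ f @v2: history=[] -> no version <= 2 -> NONE
v3: WRITE c=20  (c history now [(3, 20)])
v4: WRITE d=2  (d history now [(1, 12), (2, 8), (4, 2)])
v5: WRITE f=9  (f history now [(5, 9)])
v6: WRITE e=25  (e history now [(6, 25)])
v7: WRITE d=24  (d history now [(1, 12), (2, 8), (4, 2), (7, 24)])
v8: WRITE d=2  (d history now [(1, 12), (2, 8), (4, 2), (7, 24), (8, 2)])
v9: WRITE c=29  (c history now [(3, 20), (9, 29)])
v10: WRITE c=16  (c history now [(3, 20), (9, 29), (10, 16)])
v11: WRITE e=0  (e history now [(6, 25), (11, 0)])
v12: WRITE d=28  (d history now [(1, 12), (2, 8), (4, 2), (7, 24), (8, 2), (12, 28)])
v13: WRITE a=11  (a history now [(13, 11)])
READ c @v1: history=[(3, 20), (9, 29), (10, 16)] -> no version <= 1 -> NONE
READ a @v1: history=[(13, 11)] -> no version <= 1 -> NONE
v14: WRITE e=33  (e history now [(6, 25), (11, 0), (14, 33)])
v15: WRITE b=15  (b history now [(15, 15)])
v16: WRITE f=3  (f history now [(5, 9), (16, 3)])
v17: WRITE b=5  (b history now [(15, 15), (17, 5)])
READ b @v2: history=[(15, 15), (17, 5)] -> no version <= 2 -> NONE
v18: WRITE f=20  (f history now [(5, 9), (16, 3), (18, 20)])
READ a @v11: history=[(13, 11)] -> no version <= 11 -> NONE
READ a @v18: history=[(13, 11)] -> pick v13 -> 11
v19: WRITE a=34  (a history now [(13, 11), (19, 34)])
v20: WRITE a=18  (a history now [(13, 11), (19, 34), (20, 18)])
READ e @v19: history=[(6, 25), (11, 0), (14, 33)] -> pick v14 -> 33
v21: WRITE e=19  (e history now [(6, 25), (11, 0), (14, 33), (21, 19)])
v22: WRITE d=31  (d history now [(1, 12), (2, 8), (4, 2), (7, 24), (8, 2), (12, 28), (22, 31)])
READ a @v15: history=[(13, 11), (19, 34), (20, 18)] -> pick v13 -> 11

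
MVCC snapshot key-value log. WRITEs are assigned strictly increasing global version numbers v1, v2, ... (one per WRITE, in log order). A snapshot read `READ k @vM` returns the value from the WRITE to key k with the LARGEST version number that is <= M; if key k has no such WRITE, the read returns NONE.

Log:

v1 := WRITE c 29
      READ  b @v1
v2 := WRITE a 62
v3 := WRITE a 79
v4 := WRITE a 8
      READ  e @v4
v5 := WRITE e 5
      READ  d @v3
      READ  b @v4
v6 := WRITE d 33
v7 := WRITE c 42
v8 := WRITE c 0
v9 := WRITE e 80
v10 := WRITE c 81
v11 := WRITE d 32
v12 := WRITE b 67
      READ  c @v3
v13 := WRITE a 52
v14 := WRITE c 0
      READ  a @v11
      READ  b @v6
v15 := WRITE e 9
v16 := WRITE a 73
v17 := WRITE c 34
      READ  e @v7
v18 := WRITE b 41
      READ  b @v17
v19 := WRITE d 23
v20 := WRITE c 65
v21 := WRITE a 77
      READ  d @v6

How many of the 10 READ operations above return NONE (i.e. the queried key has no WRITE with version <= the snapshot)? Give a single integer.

v1: WRITE c=29  (c history now [(1, 29)])
READ b @v1: history=[] -> no version <= 1 -> NONE
v2: WRITE a=62  (a history now [(2, 62)])
v3: WRITE a=79  (a history now [(2, 62), (3, 79)])
v4: WRITE a=8  (a history now [(2, 62), (3, 79), (4, 8)])
READ e @v4: history=[] -> no version <= 4 -> NONE
v5: WRITE e=5  (e history now [(5, 5)])
READ d @v3: history=[] -> no version <= 3 -> NONE
READ b @v4: history=[] -> no version <= 4 -> NONE
v6: WRITE d=33  (d history now [(6, 33)])
v7: WRITE c=42  (c history now [(1, 29), (7, 42)])
v8: WRITE c=0  (c history now [(1, 29), (7, 42), (8, 0)])
v9: WRITE e=80  (e history now [(5, 5), (9, 80)])
v10: WRITE c=81  (c history now [(1, 29), (7, 42), (8, 0), (10, 81)])
v11: WRITE d=32  (d history now [(6, 33), (11, 32)])
v12: WRITE b=67  (b history now [(12, 67)])
READ c @v3: history=[(1, 29), (7, 42), (8, 0), (10, 81)] -> pick v1 -> 29
v13: WRITE a=52  (a history now [(2, 62), (3, 79), (4, 8), (13, 52)])
v14: WRITE c=0  (c history now [(1, 29), (7, 42), (8, 0), (10, 81), (14, 0)])
READ a @v11: history=[(2, 62), (3, 79), (4, 8), (13, 52)] -> pick v4 -> 8
READ b @v6: history=[(12, 67)] -> no version <= 6 -> NONE
v15: WRITE e=9  (e history now [(5, 5), (9, 80), (15, 9)])
v16: WRITE a=73  (a history now [(2, 62), (3, 79), (4, 8), (13, 52), (16, 73)])
v17: WRITE c=34  (c history now [(1, 29), (7, 42), (8, 0), (10, 81), (14, 0), (17, 34)])
READ e @v7: history=[(5, 5), (9, 80), (15, 9)] -> pick v5 -> 5
v18: WRITE b=41  (b history now [(12, 67), (18, 41)])
READ b @v17: history=[(12, 67), (18, 41)] -> pick v12 -> 67
v19: WRITE d=23  (d history now [(6, 33), (11, 32), (19, 23)])
v20: WRITE c=65  (c history now [(1, 29), (7, 42), (8, 0), (10, 81), (14, 0), (17, 34), (20, 65)])
v21: WRITE a=77  (a history now [(2, 62), (3, 79), (4, 8), (13, 52), (16, 73), (21, 77)])
READ d @v6: history=[(6, 33), (11, 32), (19, 23)] -> pick v6 -> 33
Read results in order: ['NONE', 'NONE', 'NONE', 'NONE', '29', '8', 'NONE', '5', '67', '33']
NONE count = 5

Answer: 5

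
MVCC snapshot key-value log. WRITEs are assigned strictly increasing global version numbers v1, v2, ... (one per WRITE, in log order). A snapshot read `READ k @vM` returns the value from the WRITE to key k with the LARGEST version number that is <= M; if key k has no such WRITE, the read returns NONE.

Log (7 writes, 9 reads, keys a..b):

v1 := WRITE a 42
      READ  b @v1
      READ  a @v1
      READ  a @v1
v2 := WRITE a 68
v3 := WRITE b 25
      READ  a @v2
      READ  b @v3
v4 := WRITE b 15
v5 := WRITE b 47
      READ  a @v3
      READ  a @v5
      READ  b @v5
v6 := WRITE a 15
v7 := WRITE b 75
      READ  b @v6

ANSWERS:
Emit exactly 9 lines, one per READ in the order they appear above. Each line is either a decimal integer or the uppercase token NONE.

v1: WRITE a=42  (a history now [(1, 42)])
READ b @v1: history=[] -> no version <= 1 -> NONE
READ a @v1: history=[(1, 42)] -> pick v1 -> 42
READ a @v1: history=[(1, 42)] -> pick v1 -> 42
v2: WRITE a=68  (a history now [(1, 42), (2, 68)])
v3: WRITE b=25  (b history now [(3, 25)])
READ a @v2: history=[(1, 42), (2, 68)] -> pick v2 -> 68
READ b @v3: history=[(3, 25)] -> pick v3 -> 25
v4: WRITE b=15  (b history now [(3, 25), (4, 15)])
v5: WRITE b=47  (b history now [(3, 25), (4, 15), (5, 47)])
READ a @v3: history=[(1, 42), (2, 68)] -> pick v2 -> 68
READ a @v5: history=[(1, 42), (2, 68)] -> pick v2 -> 68
READ b @v5: history=[(3, 25), (4, 15), (5, 47)] -> pick v5 -> 47
v6: WRITE a=15  (a history now [(1, 42), (2, 68), (6, 15)])
v7: WRITE b=75  (b history now [(3, 25), (4, 15), (5, 47), (7, 75)])
READ b @v6: history=[(3, 25), (4, 15), (5, 47), (7, 75)] -> pick v5 -> 47

Answer: NONE
42
42
68
25
68
68
47
47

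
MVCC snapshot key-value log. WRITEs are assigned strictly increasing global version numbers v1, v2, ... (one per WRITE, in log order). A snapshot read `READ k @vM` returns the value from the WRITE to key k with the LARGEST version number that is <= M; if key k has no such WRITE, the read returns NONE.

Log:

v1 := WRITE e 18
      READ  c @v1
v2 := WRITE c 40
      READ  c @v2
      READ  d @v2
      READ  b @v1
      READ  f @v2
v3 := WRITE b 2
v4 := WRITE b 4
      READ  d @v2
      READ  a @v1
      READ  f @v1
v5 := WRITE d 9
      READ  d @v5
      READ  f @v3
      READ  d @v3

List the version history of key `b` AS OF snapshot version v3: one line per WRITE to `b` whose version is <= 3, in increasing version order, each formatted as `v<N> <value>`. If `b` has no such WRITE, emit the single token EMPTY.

Answer: v3 2

Derivation:
Scan writes for key=b with version <= 3:
  v1 WRITE e 18 -> skip
  v2 WRITE c 40 -> skip
  v3 WRITE b 2 -> keep
  v4 WRITE b 4 -> drop (> snap)
  v5 WRITE d 9 -> skip
Collected: [(3, 2)]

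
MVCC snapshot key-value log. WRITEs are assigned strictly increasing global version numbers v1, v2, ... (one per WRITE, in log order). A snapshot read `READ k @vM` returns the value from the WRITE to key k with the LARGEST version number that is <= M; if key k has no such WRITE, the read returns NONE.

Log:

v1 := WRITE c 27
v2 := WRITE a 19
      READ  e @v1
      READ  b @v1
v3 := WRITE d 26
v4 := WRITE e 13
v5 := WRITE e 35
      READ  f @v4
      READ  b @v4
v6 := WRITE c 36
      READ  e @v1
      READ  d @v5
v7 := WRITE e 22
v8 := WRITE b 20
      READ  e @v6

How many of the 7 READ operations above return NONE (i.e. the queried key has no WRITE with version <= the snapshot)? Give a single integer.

Answer: 5

Derivation:
v1: WRITE c=27  (c history now [(1, 27)])
v2: WRITE a=19  (a history now [(2, 19)])
READ e @v1: history=[] -> no version <= 1 -> NONE
READ b @v1: history=[] -> no version <= 1 -> NONE
v3: WRITE d=26  (d history now [(3, 26)])
v4: WRITE e=13  (e history now [(4, 13)])
v5: WRITE e=35  (e history now [(4, 13), (5, 35)])
READ f @v4: history=[] -> no version <= 4 -> NONE
READ b @v4: history=[] -> no version <= 4 -> NONE
v6: WRITE c=36  (c history now [(1, 27), (6, 36)])
READ e @v1: history=[(4, 13), (5, 35)] -> no version <= 1 -> NONE
READ d @v5: history=[(3, 26)] -> pick v3 -> 26
v7: WRITE e=22  (e history now [(4, 13), (5, 35), (7, 22)])
v8: WRITE b=20  (b history now [(8, 20)])
READ e @v6: history=[(4, 13), (5, 35), (7, 22)] -> pick v5 -> 35
Read results in order: ['NONE', 'NONE', 'NONE', 'NONE', 'NONE', '26', '35']
NONE count = 5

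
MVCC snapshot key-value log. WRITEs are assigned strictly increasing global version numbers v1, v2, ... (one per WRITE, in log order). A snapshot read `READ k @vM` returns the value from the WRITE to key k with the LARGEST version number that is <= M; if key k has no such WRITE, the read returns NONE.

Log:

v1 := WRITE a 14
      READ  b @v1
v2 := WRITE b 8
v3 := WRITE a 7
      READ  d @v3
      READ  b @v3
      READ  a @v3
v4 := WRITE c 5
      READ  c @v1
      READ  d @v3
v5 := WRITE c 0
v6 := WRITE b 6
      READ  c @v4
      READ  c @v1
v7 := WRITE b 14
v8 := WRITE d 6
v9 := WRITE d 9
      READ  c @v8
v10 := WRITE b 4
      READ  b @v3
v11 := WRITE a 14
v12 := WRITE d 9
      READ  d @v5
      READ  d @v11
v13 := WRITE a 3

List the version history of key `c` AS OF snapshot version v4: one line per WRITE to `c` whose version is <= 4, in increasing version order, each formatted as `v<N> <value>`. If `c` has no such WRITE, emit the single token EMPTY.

Answer: v4 5

Derivation:
Scan writes for key=c with version <= 4:
  v1 WRITE a 14 -> skip
  v2 WRITE b 8 -> skip
  v3 WRITE a 7 -> skip
  v4 WRITE c 5 -> keep
  v5 WRITE c 0 -> drop (> snap)
  v6 WRITE b 6 -> skip
  v7 WRITE b 14 -> skip
  v8 WRITE d 6 -> skip
  v9 WRITE d 9 -> skip
  v10 WRITE b 4 -> skip
  v11 WRITE a 14 -> skip
  v12 WRITE d 9 -> skip
  v13 WRITE a 3 -> skip
Collected: [(4, 5)]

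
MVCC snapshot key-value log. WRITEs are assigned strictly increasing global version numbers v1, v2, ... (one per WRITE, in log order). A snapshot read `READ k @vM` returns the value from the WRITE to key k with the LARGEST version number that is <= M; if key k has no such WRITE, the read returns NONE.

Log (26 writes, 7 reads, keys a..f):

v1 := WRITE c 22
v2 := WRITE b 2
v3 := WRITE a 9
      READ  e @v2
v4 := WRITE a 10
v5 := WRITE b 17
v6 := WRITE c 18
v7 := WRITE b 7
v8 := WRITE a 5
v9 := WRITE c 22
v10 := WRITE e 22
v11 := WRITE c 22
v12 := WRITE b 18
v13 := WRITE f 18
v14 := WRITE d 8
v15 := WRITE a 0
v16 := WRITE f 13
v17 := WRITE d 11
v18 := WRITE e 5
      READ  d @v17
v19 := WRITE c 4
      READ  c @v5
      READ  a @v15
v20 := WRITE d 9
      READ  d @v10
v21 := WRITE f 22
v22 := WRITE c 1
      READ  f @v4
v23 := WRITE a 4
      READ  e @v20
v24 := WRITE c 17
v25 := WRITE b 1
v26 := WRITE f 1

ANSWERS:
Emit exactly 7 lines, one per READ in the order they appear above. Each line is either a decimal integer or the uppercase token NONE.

Answer: NONE
11
22
0
NONE
NONE
5

Derivation:
v1: WRITE c=22  (c history now [(1, 22)])
v2: WRITE b=2  (b history now [(2, 2)])
v3: WRITE a=9  (a history now [(3, 9)])
READ e @v2: history=[] -> no version <= 2 -> NONE
v4: WRITE a=10  (a history now [(3, 9), (4, 10)])
v5: WRITE b=17  (b history now [(2, 2), (5, 17)])
v6: WRITE c=18  (c history now [(1, 22), (6, 18)])
v7: WRITE b=7  (b history now [(2, 2), (5, 17), (7, 7)])
v8: WRITE a=5  (a history now [(3, 9), (4, 10), (8, 5)])
v9: WRITE c=22  (c history now [(1, 22), (6, 18), (9, 22)])
v10: WRITE e=22  (e history now [(10, 22)])
v11: WRITE c=22  (c history now [(1, 22), (6, 18), (9, 22), (11, 22)])
v12: WRITE b=18  (b history now [(2, 2), (5, 17), (7, 7), (12, 18)])
v13: WRITE f=18  (f history now [(13, 18)])
v14: WRITE d=8  (d history now [(14, 8)])
v15: WRITE a=0  (a history now [(3, 9), (4, 10), (8, 5), (15, 0)])
v16: WRITE f=13  (f history now [(13, 18), (16, 13)])
v17: WRITE d=11  (d history now [(14, 8), (17, 11)])
v18: WRITE e=5  (e history now [(10, 22), (18, 5)])
READ d @v17: history=[(14, 8), (17, 11)] -> pick v17 -> 11
v19: WRITE c=4  (c history now [(1, 22), (6, 18), (9, 22), (11, 22), (19, 4)])
READ c @v5: history=[(1, 22), (6, 18), (9, 22), (11, 22), (19, 4)] -> pick v1 -> 22
READ a @v15: history=[(3, 9), (4, 10), (8, 5), (15, 0)] -> pick v15 -> 0
v20: WRITE d=9  (d history now [(14, 8), (17, 11), (20, 9)])
READ d @v10: history=[(14, 8), (17, 11), (20, 9)] -> no version <= 10 -> NONE
v21: WRITE f=22  (f history now [(13, 18), (16, 13), (21, 22)])
v22: WRITE c=1  (c history now [(1, 22), (6, 18), (9, 22), (11, 22), (19, 4), (22, 1)])
READ f @v4: history=[(13, 18), (16, 13), (21, 22)] -> no version <= 4 -> NONE
v23: WRITE a=4  (a history now [(3, 9), (4, 10), (8, 5), (15, 0), (23, 4)])
READ e @v20: history=[(10, 22), (18, 5)] -> pick v18 -> 5
v24: WRITE c=17  (c history now [(1, 22), (6, 18), (9, 22), (11, 22), (19, 4), (22, 1), (24, 17)])
v25: WRITE b=1  (b history now [(2, 2), (5, 17), (7, 7), (12, 18), (25, 1)])
v26: WRITE f=1  (f history now [(13, 18), (16, 13), (21, 22), (26, 1)])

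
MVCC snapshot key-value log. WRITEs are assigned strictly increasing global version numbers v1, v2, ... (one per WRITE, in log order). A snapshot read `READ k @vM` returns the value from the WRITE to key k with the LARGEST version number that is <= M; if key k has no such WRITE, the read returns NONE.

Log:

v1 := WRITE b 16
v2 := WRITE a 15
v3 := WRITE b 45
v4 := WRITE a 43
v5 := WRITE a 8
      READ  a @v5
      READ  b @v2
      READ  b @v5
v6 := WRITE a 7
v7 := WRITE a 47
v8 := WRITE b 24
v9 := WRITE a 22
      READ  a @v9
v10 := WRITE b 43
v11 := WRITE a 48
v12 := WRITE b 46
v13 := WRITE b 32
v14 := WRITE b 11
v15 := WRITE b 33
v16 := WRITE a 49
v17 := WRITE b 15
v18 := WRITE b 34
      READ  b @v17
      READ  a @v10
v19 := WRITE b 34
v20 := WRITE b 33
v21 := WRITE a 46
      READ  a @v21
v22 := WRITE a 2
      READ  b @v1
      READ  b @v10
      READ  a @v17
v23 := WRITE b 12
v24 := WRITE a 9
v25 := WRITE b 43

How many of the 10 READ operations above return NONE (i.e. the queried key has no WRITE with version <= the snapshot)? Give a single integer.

Answer: 0

Derivation:
v1: WRITE b=16  (b history now [(1, 16)])
v2: WRITE a=15  (a history now [(2, 15)])
v3: WRITE b=45  (b history now [(1, 16), (3, 45)])
v4: WRITE a=43  (a history now [(2, 15), (4, 43)])
v5: WRITE a=8  (a history now [(2, 15), (4, 43), (5, 8)])
READ a @v5: history=[(2, 15), (4, 43), (5, 8)] -> pick v5 -> 8
READ b @v2: history=[(1, 16), (3, 45)] -> pick v1 -> 16
READ b @v5: history=[(1, 16), (3, 45)] -> pick v3 -> 45
v6: WRITE a=7  (a history now [(2, 15), (4, 43), (5, 8), (6, 7)])
v7: WRITE a=47  (a history now [(2, 15), (4, 43), (5, 8), (6, 7), (7, 47)])
v8: WRITE b=24  (b history now [(1, 16), (3, 45), (8, 24)])
v9: WRITE a=22  (a history now [(2, 15), (4, 43), (5, 8), (6, 7), (7, 47), (9, 22)])
READ a @v9: history=[(2, 15), (4, 43), (5, 8), (6, 7), (7, 47), (9, 22)] -> pick v9 -> 22
v10: WRITE b=43  (b history now [(1, 16), (3, 45), (8, 24), (10, 43)])
v11: WRITE a=48  (a history now [(2, 15), (4, 43), (5, 8), (6, 7), (7, 47), (9, 22), (11, 48)])
v12: WRITE b=46  (b history now [(1, 16), (3, 45), (8, 24), (10, 43), (12, 46)])
v13: WRITE b=32  (b history now [(1, 16), (3, 45), (8, 24), (10, 43), (12, 46), (13, 32)])
v14: WRITE b=11  (b history now [(1, 16), (3, 45), (8, 24), (10, 43), (12, 46), (13, 32), (14, 11)])
v15: WRITE b=33  (b history now [(1, 16), (3, 45), (8, 24), (10, 43), (12, 46), (13, 32), (14, 11), (15, 33)])
v16: WRITE a=49  (a history now [(2, 15), (4, 43), (5, 8), (6, 7), (7, 47), (9, 22), (11, 48), (16, 49)])
v17: WRITE b=15  (b history now [(1, 16), (3, 45), (8, 24), (10, 43), (12, 46), (13, 32), (14, 11), (15, 33), (17, 15)])
v18: WRITE b=34  (b history now [(1, 16), (3, 45), (8, 24), (10, 43), (12, 46), (13, 32), (14, 11), (15, 33), (17, 15), (18, 34)])
READ b @v17: history=[(1, 16), (3, 45), (8, 24), (10, 43), (12, 46), (13, 32), (14, 11), (15, 33), (17, 15), (18, 34)] -> pick v17 -> 15
READ a @v10: history=[(2, 15), (4, 43), (5, 8), (6, 7), (7, 47), (9, 22), (11, 48), (16, 49)] -> pick v9 -> 22
v19: WRITE b=34  (b history now [(1, 16), (3, 45), (8, 24), (10, 43), (12, 46), (13, 32), (14, 11), (15, 33), (17, 15), (18, 34), (19, 34)])
v20: WRITE b=33  (b history now [(1, 16), (3, 45), (8, 24), (10, 43), (12, 46), (13, 32), (14, 11), (15, 33), (17, 15), (18, 34), (19, 34), (20, 33)])
v21: WRITE a=46  (a history now [(2, 15), (4, 43), (5, 8), (6, 7), (7, 47), (9, 22), (11, 48), (16, 49), (21, 46)])
READ a @v21: history=[(2, 15), (4, 43), (5, 8), (6, 7), (7, 47), (9, 22), (11, 48), (16, 49), (21, 46)] -> pick v21 -> 46
v22: WRITE a=2  (a history now [(2, 15), (4, 43), (5, 8), (6, 7), (7, 47), (9, 22), (11, 48), (16, 49), (21, 46), (22, 2)])
READ b @v1: history=[(1, 16), (3, 45), (8, 24), (10, 43), (12, 46), (13, 32), (14, 11), (15, 33), (17, 15), (18, 34), (19, 34), (20, 33)] -> pick v1 -> 16
READ b @v10: history=[(1, 16), (3, 45), (8, 24), (10, 43), (12, 46), (13, 32), (14, 11), (15, 33), (17, 15), (18, 34), (19, 34), (20, 33)] -> pick v10 -> 43
READ a @v17: history=[(2, 15), (4, 43), (5, 8), (6, 7), (7, 47), (9, 22), (11, 48), (16, 49), (21, 46), (22, 2)] -> pick v16 -> 49
v23: WRITE b=12  (b history now [(1, 16), (3, 45), (8, 24), (10, 43), (12, 46), (13, 32), (14, 11), (15, 33), (17, 15), (18, 34), (19, 34), (20, 33), (23, 12)])
v24: WRITE a=9  (a history now [(2, 15), (4, 43), (5, 8), (6, 7), (7, 47), (9, 22), (11, 48), (16, 49), (21, 46), (22, 2), (24, 9)])
v25: WRITE b=43  (b history now [(1, 16), (3, 45), (8, 24), (10, 43), (12, 46), (13, 32), (14, 11), (15, 33), (17, 15), (18, 34), (19, 34), (20, 33), (23, 12), (25, 43)])
Read results in order: ['8', '16', '45', '22', '15', '22', '46', '16', '43', '49']
NONE count = 0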